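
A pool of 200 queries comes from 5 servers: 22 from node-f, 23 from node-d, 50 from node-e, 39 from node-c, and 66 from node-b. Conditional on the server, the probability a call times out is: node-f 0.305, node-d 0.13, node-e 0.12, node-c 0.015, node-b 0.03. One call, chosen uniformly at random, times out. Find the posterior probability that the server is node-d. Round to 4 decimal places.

Unnormalized posteriors (prior × likelihood):
  node-f: 0.11 × 0.305 = 0.03355
  node-d: 0.115 × 0.13 = 0.01495
  node-e: 0.25 × 0.12 = 0.03
  node-c: 0.195 × 0.015 = 0.002925
  node-b: 0.33 × 0.03 = 0.0099
Normalizing constant = 0.091325.
P(node-d | evidence) = 0.01495 / 0.091325 ≈ 0.1637.

0.1637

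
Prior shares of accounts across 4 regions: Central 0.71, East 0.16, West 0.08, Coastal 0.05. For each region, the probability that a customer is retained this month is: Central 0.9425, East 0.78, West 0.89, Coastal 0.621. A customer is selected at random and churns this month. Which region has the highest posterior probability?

Taking complements, P(churn | each) = Central 0.0575, East 0.22, West 0.11, Coastal 0.379.
Compute prior × likelihood for every hypothesis:
  Central: 0.71 × 0.0575 = 0.040825
  East: 0.16 × 0.22 = 0.0352
  West: 0.08 × 0.11 = 0.0088
  Coastal: 0.05 × 0.379 = 0.01895
Sum = 0.103775.
Largest term belongs to Central, so Central is most probable.

Central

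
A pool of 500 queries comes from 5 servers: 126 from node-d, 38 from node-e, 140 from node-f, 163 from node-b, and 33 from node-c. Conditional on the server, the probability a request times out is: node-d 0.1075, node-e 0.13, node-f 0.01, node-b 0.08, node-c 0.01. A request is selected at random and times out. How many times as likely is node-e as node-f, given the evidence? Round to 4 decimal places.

3.5286

Compute prior × likelihood for every hypothesis:
  node-d: 0.252 × 0.1075 = 0.02709
  node-e: 0.076 × 0.13 = 0.00988
  node-f: 0.28 × 0.01 = 0.0028
  node-b: 0.326 × 0.08 = 0.02608
  node-c: 0.066 × 0.01 = 0.00066
Normalizing constant = 0.06651.
The ratio is 0.00988 / 0.0028 (the normalizer cancels) = 3.5286.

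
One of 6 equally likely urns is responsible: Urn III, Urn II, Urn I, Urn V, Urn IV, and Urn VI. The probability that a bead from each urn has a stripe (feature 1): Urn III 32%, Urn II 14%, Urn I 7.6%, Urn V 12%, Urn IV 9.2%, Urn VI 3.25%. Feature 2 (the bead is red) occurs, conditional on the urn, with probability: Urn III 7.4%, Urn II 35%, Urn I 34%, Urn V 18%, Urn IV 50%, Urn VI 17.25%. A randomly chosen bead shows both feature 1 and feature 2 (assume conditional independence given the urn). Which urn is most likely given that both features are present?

With a uniform prior (1/6 each), posterior ∝ likelihood:
  Urn III: 0.32 × 0.074 = 0.02368
  Urn II: 0.14 × 0.35 = 0.049
  Urn I: 0.076 × 0.34 = 0.02584
  Urn V: 0.12 × 0.18 = 0.0216
  Urn IV: 0.092 × 0.5 = 0.046
  Urn VI: 0.0325 × 0.1725 = 0.00560625
Normalizing constant = 0.17172625.
Largest term belongs to Urn II, so Urn II is most probable.

Urn II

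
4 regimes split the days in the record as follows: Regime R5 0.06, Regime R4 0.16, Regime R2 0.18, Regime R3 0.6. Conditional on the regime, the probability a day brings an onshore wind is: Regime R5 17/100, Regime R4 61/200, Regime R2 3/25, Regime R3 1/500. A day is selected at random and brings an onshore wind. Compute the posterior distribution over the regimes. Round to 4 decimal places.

Regime R5 0.1247, Regime R4 0.5966, Regime R2 0.2641, Regime R3 0.0147

Unnormalized posteriors (prior × likelihood):
  Regime R5: 0.06 × 0.17 = 0.0102
  Regime R4: 0.16 × 0.305 = 0.0488
  Regime R2: 0.18 × 0.12 = 0.0216
  Regime R3: 0.6 × 0.002 = 0.0012
Normalizing constant = 0.0818.
P(Regime R5 | onshore) = 0.0102/0.0818 ≈ 0.1247
P(Regime R4 | onshore) = 0.0488/0.0818 ≈ 0.5966
P(Regime R2 | onshore) = 0.0216/0.0818 ≈ 0.2641
P(Regime R3 | onshore) = 0.0012/0.0818 ≈ 0.0147
(Check: 0.1247+0.5966+0.2641+0.0147 = 1.0001.)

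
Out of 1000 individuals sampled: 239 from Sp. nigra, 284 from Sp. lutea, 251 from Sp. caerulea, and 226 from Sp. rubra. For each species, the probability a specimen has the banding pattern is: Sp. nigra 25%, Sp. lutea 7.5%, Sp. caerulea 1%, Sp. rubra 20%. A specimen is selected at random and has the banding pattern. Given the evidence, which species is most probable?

Unnormalized posteriors (prior × likelihood):
  Sp. nigra: 0.239 × 0.25 = 0.05975
  Sp. lutea: 0.284 × 0.075 = 0.0213
  Sp. caerulea: 0.251 × 0.01 = 0.00251
  Sp. rubra: 0.226 × 0.2 = 0.0452
Sum = 0.12876.
Largest term belongs to Sp. nigra, so Sp. nigra is most probable.

Sp. nigra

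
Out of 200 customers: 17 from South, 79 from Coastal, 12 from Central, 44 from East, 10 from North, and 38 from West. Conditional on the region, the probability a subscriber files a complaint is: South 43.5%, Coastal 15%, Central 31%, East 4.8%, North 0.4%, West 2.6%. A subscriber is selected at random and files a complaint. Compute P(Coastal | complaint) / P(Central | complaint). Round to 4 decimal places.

Prior × likelihood for each hypothesis:
  South: 0.085 × 0.435 = 0.036975
  Coastal: 0.395 × 0.15 = 0.05925
  Central: 0.06 × 0.31 = 0.0186
  East: 0.22 × 0.048 = 0.01056
  North: 0.05 × 0.004 = 0.0002
  West: 0.19 × 0.026 = 0.00494
Sum = 0.130525.
The ratio is 0.05925 / 0.0186 (the normalizer cancels) = 3.1855.

3.1855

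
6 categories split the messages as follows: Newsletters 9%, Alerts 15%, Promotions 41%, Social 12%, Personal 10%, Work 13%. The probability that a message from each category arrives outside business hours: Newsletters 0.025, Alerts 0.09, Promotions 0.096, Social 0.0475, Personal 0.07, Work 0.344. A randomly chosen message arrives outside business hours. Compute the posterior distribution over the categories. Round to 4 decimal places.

Prior × likelihood for each hypothesis:
  Newsletters: 0.09 × 0.025 = 0.00225
  Alerts: 0.15 × 0.09 = 0.0135
  Promotions: 0.41 × 0.096 = 0.03936
  Social: 0.12 × 0.0475 = 0.0057
  Personal: 0.1 × 0.07 = 0.007
  Work: 0.13 × 0.344 = 0.04472
Sum = 0.11253.
P(Newsletters | off-hours) = 0.00225/0.11253 ≈ 0.0200
P(Alerts | off-hours) = 0.0135/0.11253 ≈ 0.1200
P(Promotions | off-hours) = 0.03936/0.11253 ≈ 0.3498
P(Social | off-hours) = 0.0057/0.11253 ≈ 0.0507
P(Personal | off-hours) = 0.007/0.11253 ≈ 0.0622
P(Work | off-hours) = 0.04472/0.11253 ≈ 0.3974
(Check: 0.0200+0.1200+0.3498+0.0507+0.0622+0.3974 = 1.0001.)

Newsletters 0.0200, Alerts 0.1200, Promotions 0.3498, Social 0.0507, Personal 0.0622, Work 0.3974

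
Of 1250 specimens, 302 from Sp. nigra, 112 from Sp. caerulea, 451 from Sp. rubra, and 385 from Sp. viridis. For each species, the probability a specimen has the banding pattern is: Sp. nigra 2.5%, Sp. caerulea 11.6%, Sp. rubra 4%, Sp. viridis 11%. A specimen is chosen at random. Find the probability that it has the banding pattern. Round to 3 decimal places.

0.065

By Bayes' rule, posterior ∝ prior × likelihood:
  Sp. nigra: 0.2416 × 0.025 = 0.00604
  Sp. caerulea: 0.0896 × 0.116 = 0.0103936
  Sp. rubra: 0.3608 × 0.04 = 0.014432
  Sp. viridis: 0.308 × 0.11 = 0.03388
P(banded) = 0.00604 + 0.0103936 + 0.014432 + 0.03388 = 0.0647456 → 0.065.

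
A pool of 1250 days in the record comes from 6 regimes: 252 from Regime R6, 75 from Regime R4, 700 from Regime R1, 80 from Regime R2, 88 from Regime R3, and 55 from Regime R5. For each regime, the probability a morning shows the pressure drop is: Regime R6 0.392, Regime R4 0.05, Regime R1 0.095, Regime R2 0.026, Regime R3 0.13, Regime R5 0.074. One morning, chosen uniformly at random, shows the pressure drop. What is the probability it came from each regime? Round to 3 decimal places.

By Bayes' rule, posterior ∝ prior × likelihood:
  Regime R6: 0.2016 × 0.392 = 0.0790272
  Regime R4: 0.06 × 0.05 = 0.003
  Regime R1: 0.56 × 0.095 = 0.0532
  Regime R2: 0.064 × 0.026 = 0.001664
  Regime R3: 0.0704 × 0.13 = 0.009152
  Regime R5: 0.044 × 0.074 = 0.003256
Normalizing constant = 0.1492992.
P(Regime R6 | drop) = 0.0790272/0.1492992 ≈ 0.529
P(Regime R4 | drop) = 0.003/0.1492992 ≈ 0.020
P(Regime R1 | drop) = 0.0532/0.1492992 ≈ 0.356
P(Regime R2 | drop) = 0.001664/0.1492992 ≈ 0.011
P(Regime R3 | drop) = 0.009152/0.1492992 ≈ 0.061
P(Regime R5 | drop) = 0.003256/0.1492992 ≈ 0.022

Regime R6 0.529, Regime R4 0.020, Regime R1 0.356, Regime R2 0.011, Regime R3 0.061, Regime R5 0.022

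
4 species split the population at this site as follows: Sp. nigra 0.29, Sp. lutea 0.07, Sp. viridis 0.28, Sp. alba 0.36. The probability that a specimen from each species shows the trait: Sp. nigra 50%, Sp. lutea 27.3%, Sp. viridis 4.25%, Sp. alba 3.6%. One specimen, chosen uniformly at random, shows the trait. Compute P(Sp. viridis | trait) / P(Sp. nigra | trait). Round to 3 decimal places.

0.082

Unnormalized posteriors (prior × likelihood):
  Sp. nigra: 0.29 × 0.5 = 0.145
  Sp. lutea: 0.07 × 0.273 = 0.01911
  Sp. viridis: 0.28 × 0.0425 = 0.0119
  Sp. alba: 0.36 × 0.036 = 0.01296
Normalizing constant = 0.18897.
The ratio is 0.0119 / 0.145 (the normalizer cancels) = 0.082.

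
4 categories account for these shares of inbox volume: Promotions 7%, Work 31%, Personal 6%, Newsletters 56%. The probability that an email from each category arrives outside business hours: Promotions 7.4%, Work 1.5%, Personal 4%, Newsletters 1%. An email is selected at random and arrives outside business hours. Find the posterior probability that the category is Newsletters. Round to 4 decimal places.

Compute prior × likelihood for every hypothesis:
  Promotions: 0.07 × 0.074 = 0.00518
  Work: 0.31 × 0.015 = 0.00465
  Personal: 0.06 × 0.04 = 0.0024
  Newsletters: 0.56 × 0.01 = 0.0056
Sum = 0.01783.
P(Newsletters | evidence) = 0.0056 / 0.01783 ≈ 0.3141.

0.3141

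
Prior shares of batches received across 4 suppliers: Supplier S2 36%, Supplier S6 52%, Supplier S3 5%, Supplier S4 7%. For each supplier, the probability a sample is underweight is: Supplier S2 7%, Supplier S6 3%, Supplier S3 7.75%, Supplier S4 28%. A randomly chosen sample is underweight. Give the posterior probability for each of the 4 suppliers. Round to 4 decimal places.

Supplier S2 0.3921, Supplier S6 0.2427, Supplier S3 0.0603, Supplier S4 0.3049

Unnormalized posteriors (prior × likelihood):
  Supplier S2: 0.36 × 0.07 = 0.0252
  Supplier S6: 0.52 × 0.03 = 0.0156
  Supplier S3: 0.05 × 0.0775 = 0.003875
  Supplier S4: 0.07 × 0.28 = 0.0196
Sum = 0.064275.
P(Supplier S2 | underweight) = 0.0252/0.064275 ≈ 0.3921
P(Supplier S6 | underweight) = 0.0156/0.064275 ≈ 0.2427
P(Supplier S3 | underweight) = 0.003875/0.064275 ≈ 0.0603
P(Supplier S4 | underweight) = 0.0196/0.064275 ≈ 0.3049
(Check: 0.3921+0.2427+0.0603+0.3049 = 1.0000.)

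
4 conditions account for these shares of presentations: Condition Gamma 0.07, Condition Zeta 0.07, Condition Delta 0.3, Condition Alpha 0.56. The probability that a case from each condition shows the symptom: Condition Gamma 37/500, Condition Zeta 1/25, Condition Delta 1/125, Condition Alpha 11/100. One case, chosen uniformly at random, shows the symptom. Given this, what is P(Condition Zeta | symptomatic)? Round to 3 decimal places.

0.039

By Bayes' rule, posterior ∝ prior × likelihood:
  Condition Gamma: 0.07 × 0.074 = 0.00518
  Condition Zeta: 0.07 × 0.04 = 0.0028
  Condition Delta: 0.3 × 0.008 = 0.0024
  Condition Alpha: 0.56 × 0.11 = 0.0616
Normalizing constant = 0.07198.
P(Condition Zeta | evidence) = 0.0028 / 0.07198 ≈ 0.039.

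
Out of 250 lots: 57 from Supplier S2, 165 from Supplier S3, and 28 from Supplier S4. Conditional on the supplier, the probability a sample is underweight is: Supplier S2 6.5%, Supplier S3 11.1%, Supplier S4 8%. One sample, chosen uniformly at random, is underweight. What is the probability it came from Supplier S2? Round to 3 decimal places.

Compute prior × likelihood for every hypothesis:
  Supplier S2: 0.228 × 0.065 = 0.01482
  Supplier S3: 0.66 × 0.111 = 0.07326
  Supplier S4: 0.112 × 0.08 = 0.00896
Normalizing constant = 0.09704.
P(Supplier S2 | evidence) = 0.01482 / 0.09704 ≈ 0.153.

0.153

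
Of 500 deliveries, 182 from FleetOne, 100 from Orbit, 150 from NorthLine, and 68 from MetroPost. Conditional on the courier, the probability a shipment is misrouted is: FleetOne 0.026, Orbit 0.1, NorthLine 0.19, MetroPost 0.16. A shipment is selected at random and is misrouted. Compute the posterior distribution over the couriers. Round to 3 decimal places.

FleetOne 0.087, Orbit 0.185, NorthLine 0.527, MetroPost 0.201

Compute prior × likelihood for every hypothesis:
  FleetOne: 0.364 × 0.026 = 0.009464
  Orbit: 0.2 × 0.1 = 0.02
  NorthLine: 0.3 × 0.19 = 0.057
  MetroPost: 0.136 × 0.16 = 0.02176
Sum = 0.108224.
P(FleetOne | misrouted) = 0.009464/0.108224 ≈ 0.087
P(Orbit | misrouted) = 0.02/0.108224 ≈ 0.185
P(NorthLine | misrouted) = 0.057/0.108224 ≈ 0.527
P(MetroPost | misrouted) = 0.02176/0.108224 ≈ 0.201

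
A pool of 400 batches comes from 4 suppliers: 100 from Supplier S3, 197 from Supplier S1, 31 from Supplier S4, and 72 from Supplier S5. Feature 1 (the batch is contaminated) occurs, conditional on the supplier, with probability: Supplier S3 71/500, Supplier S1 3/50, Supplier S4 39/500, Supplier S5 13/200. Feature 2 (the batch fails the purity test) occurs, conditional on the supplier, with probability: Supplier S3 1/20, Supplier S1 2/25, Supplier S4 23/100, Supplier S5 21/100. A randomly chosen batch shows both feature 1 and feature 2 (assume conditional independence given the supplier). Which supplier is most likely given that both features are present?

Supplier S5

Compute prior × likelihood for every hypothesis:
  Supplier S3: 0.25 × 0.142 × 0.05 = 0.001775
  Supplier S1: 0.4925 × 0.06 × 0.08 = 0.002364
  Supplier S4: 0.0775 × 0.078 × 0.23 = 0.00139035
  Supplier S5: 0.18 × 0.065 × 0.21 = 0.002457
Sum = 0.00798635.
Largest term belongs to Supplier S5, so Supplier S5 is most probable.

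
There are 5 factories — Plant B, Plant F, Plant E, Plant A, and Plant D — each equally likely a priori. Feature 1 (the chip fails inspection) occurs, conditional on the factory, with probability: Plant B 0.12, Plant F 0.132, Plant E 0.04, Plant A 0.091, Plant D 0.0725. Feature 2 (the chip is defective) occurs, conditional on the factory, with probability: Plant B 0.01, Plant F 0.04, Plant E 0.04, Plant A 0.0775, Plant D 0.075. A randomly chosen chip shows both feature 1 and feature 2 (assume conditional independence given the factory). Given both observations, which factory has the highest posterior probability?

With a uniform prior (1/5 each), posterior ∝ likelihood:
  Plant B: 0.12 × 0.01 = 0.0012
  Plant F: 0.132 × 0.04 = 0.00528
  Plant E: 0.04 × 0.04 = 0.0016
  Plant A: 0.091 × 0.0775 = 0.0070525
  Plant D: 0.0725 × 0.075 = 0.0054375
Sum = 0.02057.
Largest term belongs to Plant A, so Plant A is most probable.

Plant A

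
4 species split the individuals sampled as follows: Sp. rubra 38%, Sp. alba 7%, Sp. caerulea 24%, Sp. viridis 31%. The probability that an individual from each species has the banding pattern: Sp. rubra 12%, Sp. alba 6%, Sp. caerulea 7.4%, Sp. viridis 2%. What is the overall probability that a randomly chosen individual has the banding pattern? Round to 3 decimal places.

0.074

By Bayes' rule, posterior ∝ prior × likelihood:
  Sp. rubra: 0.38 × 0.12 = 0.0456
  Sp. alba: 0.07 × 0.06 = 0.0042
  Sp. caerulea: 0.24 × 0.074 = 0.01776
  Sp. viridis: 0.31 × 0.02 = 0.0062
P(banded) = 0.0456 + 0.0042 + 0.01776 + 0.0062 = 0.07376 → 0.074.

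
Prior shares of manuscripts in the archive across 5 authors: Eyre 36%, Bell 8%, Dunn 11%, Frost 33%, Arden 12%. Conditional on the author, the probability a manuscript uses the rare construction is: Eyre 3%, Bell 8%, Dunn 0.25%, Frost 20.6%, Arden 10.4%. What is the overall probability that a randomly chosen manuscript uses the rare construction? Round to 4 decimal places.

By Bayes' rule, posterior ∝ prior × likelihood:
  Eyre: 0.36 × 0.03 = 0.0108
  Bell: 0.08 × 0.08 = 0.0064
  Dunn: 0.11 × 0.0025 = 0.000275
  Frost: 0.33 × 0.206 = 0.06798
  Arden: 0.12 × 0.104 = 0.01248
P(rare-form) = 0.0108 + 0.0064 + 0.000275 + 0.06798 + 0.01248 = 0.097935 → 0.0979.

0.0979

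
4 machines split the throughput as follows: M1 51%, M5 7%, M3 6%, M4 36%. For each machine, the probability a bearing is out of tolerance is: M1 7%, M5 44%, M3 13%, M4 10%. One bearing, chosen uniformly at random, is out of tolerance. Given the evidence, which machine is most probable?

M4

Compute prior × likelihood for every hypothesis:
  M1: 0.51 × 0.07 = 0.0357
  M5: 0.07 × 0.44 = 0.0308
  M3: 0.06 × 0.13 = 0.0078
  M4: 0.36 × 0.1 = 0.036
Sum = 0.1103.
Largest term belongs to M4, so M4 is most probable.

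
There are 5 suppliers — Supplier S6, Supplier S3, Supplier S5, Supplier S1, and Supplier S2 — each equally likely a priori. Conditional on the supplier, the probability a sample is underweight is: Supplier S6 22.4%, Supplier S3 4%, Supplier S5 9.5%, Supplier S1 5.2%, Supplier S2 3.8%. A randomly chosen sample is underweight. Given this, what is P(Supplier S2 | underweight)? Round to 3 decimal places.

0.085

With a uniform prior (1/5 each), posterior ∝ likelihood:
  Supplier S6: 0.224
  Supplier S3: 0.04
  Supplier S5: 0.095
  Supplier S1: 0.052
  Supplier S2: 0.038
Total = 0.449.
P(Supplier S2 | evidence) = 0.038 / 0.449 ≈ 0.085.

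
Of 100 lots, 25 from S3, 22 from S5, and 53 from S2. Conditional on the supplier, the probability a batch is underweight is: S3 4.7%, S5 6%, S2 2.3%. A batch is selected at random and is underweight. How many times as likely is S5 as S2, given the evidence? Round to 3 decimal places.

1.083

Unnormalized posteriors (prior × likelihood):
  S3: 0.25 × 0.047 = 0.01175
  S5: 0.22 × 0.06 = 0.0132
  S2: 0.53 × 0.023 = 0.01219
Total = 0.03714.
The ratio is 0.0132 / 0.01219 (the normalizer cancels) = 1.083.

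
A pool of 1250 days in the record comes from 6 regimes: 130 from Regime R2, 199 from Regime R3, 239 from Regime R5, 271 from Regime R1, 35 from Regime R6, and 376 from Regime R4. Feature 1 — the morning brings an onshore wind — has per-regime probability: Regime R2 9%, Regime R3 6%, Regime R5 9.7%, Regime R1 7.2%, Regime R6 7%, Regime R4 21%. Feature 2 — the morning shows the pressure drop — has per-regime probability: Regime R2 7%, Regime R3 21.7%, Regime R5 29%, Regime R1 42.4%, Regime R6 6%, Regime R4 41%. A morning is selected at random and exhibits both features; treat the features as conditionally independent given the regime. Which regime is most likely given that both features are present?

Regime R4

Prior × likelihood for each hypothesis:
  Regime R2: 0.104 × 0.09 × 0.07 = 0.0006552
  Regime R3: 0.1592 × 0.06 × 0.217 = 0.002072784
  Regime R5: 0.1912 × 0.097 × 0.29 = 0.005378456
  Regime R1: 0.2168 × 0.072 × 0.424 = 0.0066184704
  Regime R6: 0.028 × 0.07 × 0.06 = 0.0001176
  Regime R4: 0.3008 × 0.21 × 0.41 = 0.02589888
Normalizing constant = 0.0407413904.
Largest term belongs to Regime R4, so Regime R4 is most probable.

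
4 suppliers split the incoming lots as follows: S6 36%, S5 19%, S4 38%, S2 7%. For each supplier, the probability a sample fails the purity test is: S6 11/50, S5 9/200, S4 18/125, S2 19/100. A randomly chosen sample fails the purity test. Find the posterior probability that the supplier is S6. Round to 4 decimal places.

Prior × likelihood for each hypothesis:
  S6: 0.36 × 0.22 = 0.0792
  S5: 0.19 × 0.045 = 0.00855
  S4: 0.38 × 0.144 = 0.05472
  S2: 0.07 × 0.19 = 0.0133
Sum = 0.15577.
P(S6 | evidence) = 0.0792 / 0.15577 ≈ 0.5084.

0.5084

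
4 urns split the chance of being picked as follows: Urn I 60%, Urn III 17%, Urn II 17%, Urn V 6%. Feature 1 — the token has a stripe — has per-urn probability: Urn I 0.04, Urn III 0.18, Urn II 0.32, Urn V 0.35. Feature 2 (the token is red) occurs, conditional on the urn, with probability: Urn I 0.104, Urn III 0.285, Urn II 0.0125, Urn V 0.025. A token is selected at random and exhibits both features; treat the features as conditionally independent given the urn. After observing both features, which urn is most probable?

Prior × likelihood for each hypothesis:
  Urn I: 0.6 × 0.04 × 0.104 = 0.002496
  Urn III: 0.17 × 0.18 × 0.285 = 0.008721
  Urn II: 0.17 × 0.32 × 0.0125 = 0.00068
  Urn V: 0.06 × 0.35 × 0.025 = 0.000525
Normalizing constant = 0.012422.
Largest term belongs to Urn III, so Urn III is most probable.

Urn III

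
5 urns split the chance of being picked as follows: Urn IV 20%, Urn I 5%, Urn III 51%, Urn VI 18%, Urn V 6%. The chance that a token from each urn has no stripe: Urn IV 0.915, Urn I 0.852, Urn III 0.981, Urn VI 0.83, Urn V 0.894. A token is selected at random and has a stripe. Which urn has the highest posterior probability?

Taking complements, P(striped | each) = Urn IV 0.085, Urn I 0.148, Urn III 0.019, Urn VI 0.17, Urn V 0.106.
Compute prior × likelihood for every hypothesis:
  Urn IV: 0.2 × 0.085 = 0.017
  Urn I: 0.05 × 0.148 = 0.0074
  Urn III: 0.51 × 0.019 = 0.00969
  Urn VI: 0.18 × 0.17 = 0.0306
  Urn V: 0.06 × 0.106 = 0.00636
Total = 0.07105.
Largest term belongs to Urn VI, so Urn VI is most probable.

Urn VI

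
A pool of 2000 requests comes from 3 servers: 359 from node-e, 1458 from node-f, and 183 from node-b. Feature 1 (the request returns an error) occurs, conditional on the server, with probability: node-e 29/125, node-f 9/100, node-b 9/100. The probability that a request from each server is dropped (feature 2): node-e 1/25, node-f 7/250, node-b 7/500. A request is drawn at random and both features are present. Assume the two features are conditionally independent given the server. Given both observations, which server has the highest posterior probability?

node-f

Unnormalized posteriors (prior × likelihood):
  node-e: 0.1795 × 0.232 × 0.04 = 0.00166576
  node-f: 0.729 × 0.09 × 0.028 = 0.00183708
  node-b: 0.0915 × 0.09 × 0.014 = 0.00011529
Sum = 0.00361813.
Largest term belongs to node-f, so node-f is most probable.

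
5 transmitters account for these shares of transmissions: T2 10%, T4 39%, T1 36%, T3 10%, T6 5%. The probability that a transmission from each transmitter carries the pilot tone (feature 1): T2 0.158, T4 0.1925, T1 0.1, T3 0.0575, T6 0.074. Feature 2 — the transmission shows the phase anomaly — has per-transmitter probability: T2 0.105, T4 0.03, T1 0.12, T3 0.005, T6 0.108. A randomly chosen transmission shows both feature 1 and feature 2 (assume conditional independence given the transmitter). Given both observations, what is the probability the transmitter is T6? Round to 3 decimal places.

By Bayes' rule, posterior ∝ prior × likelihood:
  T2: 0.1 × 0.158 × 0.105 = 0.001659
  T4: 0.39 × 0.1925 × 0.03 = 0.00225225
  T1: 0.36 × 0.1 × 0.12 = 0.00432
  T3: 0.1 × 0.0575 × 0.005 = 0.00002875
  T6: 0.05 × 0.074 × 0.108 = 0.0003996
Sum = 0.0086596.
P(T6 | evidence) = 0.0003996 / 0.0086596 ≈ 0.046.

0.046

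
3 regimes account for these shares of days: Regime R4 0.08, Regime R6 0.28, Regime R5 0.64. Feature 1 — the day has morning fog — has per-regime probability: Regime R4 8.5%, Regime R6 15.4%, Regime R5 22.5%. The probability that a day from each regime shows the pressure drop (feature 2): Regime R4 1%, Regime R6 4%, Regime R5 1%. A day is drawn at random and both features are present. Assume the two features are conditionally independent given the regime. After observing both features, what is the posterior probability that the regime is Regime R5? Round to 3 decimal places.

Prior × likelihood for each hypothesis:
  Regime R4: 0.08 × 0.085 × 0.01 = 0.000068
  Regime R6: 0.28 × 0.154 × 0.04 = 0.0017248
  Regime R5: 0.64 × 0.225 × 0.01 = 0.00144
Total = 0.0032328.
P(Regime R5 | evidence) = 0.00144 / 0.0032328 ≈ 0.445.

0.445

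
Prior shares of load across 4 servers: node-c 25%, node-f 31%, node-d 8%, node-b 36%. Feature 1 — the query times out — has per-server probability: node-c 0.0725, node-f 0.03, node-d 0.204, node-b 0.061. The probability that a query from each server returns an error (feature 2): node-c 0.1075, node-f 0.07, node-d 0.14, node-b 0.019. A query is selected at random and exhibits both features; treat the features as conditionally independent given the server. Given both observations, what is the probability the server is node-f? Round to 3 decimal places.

Compute prior × likelihood for every hypothesis:
  node-c: 0.25 × 0.0725 × 0.1075 = 0.0019484375
  node-f: 0.31 × 0.03 × 0.07 = 0.000651
  node-d: 0.08 × 0.204 × 0.14 = 0.0022848
  node-b: 0.36 × 0.061 × 0.019 = 0.00041724
Normalizing constant = 0.0053014775.
P(node-f | evidence) = 0.000651 / 0.0053014775 ≈ 0.123.

0.123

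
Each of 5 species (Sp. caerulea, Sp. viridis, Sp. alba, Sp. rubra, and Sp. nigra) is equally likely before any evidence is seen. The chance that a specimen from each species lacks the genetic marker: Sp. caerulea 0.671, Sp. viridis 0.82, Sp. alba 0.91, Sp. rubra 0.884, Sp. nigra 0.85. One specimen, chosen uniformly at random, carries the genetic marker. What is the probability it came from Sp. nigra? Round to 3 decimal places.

0.173

Taking complements, P(marker | each) = Sp. caerulea 0.329, Sp. viridis 0.18, Sp. alba 0.09, Sp. rubra 0.116, Sp. nigra 0.15.
Since the prior is uniform, the posterior is proportional to the likelihood:
  Sp. caerulea: 0.329
  Sp. viridis: 0.18
  Sp. alba: 0.09
  Sp. rubra: 0.116
  Sp. nigra: 0.15
Sum = 0.865.
P(Sp. nigra | evidence) = 0.15 / 0.865 ≈ 0.173.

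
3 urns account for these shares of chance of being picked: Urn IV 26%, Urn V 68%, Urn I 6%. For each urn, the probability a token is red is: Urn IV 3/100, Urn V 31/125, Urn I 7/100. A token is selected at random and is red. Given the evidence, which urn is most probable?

Urn V

Compute prior × likelihood for every hypothesis:
  Urn IV: 0.26 × 0.03 = 0.0078
  Urn V: 0.68 × 0.248 = 0.16864
  Urn I: 0.06 × 0.07 = 0.0042
Normalizing constant = 0.18064.
Largest term belongs to Urn V, so Urn V is most probable.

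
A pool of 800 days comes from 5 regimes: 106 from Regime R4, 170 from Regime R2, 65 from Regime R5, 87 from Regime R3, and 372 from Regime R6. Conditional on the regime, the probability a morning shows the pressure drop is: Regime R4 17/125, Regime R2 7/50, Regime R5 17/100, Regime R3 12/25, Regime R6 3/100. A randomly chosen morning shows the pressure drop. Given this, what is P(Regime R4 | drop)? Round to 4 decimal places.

0.1411

Unnormalized posteriors (prior × likelihood):
  Regime R4: 0.1325 × 0.136 = 0.01802
  Regime R2: 0.2125 × 0.14 = 0.02975
  Regime R5: 0.08125 × 0.17 = 0.0138125
  Regime R3: 0.10875 × 0.48 = 0.0522
  Regime R6: 0.465 × 0.03 = 0.01395
Total = 0.1277325.
P(Regime R4 | evidence) = 0.01802 / 0.1277325 ≈ 0.1411.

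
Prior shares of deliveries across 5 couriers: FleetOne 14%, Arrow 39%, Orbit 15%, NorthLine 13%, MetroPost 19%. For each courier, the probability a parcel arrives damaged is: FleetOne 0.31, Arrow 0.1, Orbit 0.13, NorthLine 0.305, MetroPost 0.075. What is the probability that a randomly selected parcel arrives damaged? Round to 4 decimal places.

Compute prior × likelihood for every hypothesis:
  FleetOne: 0.14 × 0.31 = 0.0434
  Arrow: 0.39 × 0.1 = 0.039
  Orbit: 0.15 × 0.13 = 0.0195
  NorthLine: 0.13 × 0.305 = 0.03965
  MetroPost: 0.19 × 0.075 = 0.01425
P(damaged) = 0.0434 + 0.039 + 0.0195 + 0.03965 + 0.01425 = 0.1558 → 0.1558.

0.1558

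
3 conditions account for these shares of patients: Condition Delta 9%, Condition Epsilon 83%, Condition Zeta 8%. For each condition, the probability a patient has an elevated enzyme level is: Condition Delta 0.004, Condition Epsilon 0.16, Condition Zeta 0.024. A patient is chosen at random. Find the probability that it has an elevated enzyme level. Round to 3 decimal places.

0.135

Prior × likelihood for each hypothesis:
  Condition Delta: 0.09 × 0.004 = 0.00036
  Condition Epsilon: 0.83 × 0.16 = 0.1328
  Condition Zeta: 0.08 × 0.024 = 0.00192
P(elevated) = 0.00036 + 0.1328 + 0.00192 = 0.13508 → 0.135.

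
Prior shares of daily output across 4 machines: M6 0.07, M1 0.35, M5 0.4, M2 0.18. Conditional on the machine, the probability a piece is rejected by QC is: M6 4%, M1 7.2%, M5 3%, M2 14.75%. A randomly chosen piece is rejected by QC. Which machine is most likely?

Compute prior × likelihood for every hypothesis:
  M6: 0.07 × 0.04 = 0.0028
  M1: 0.35 × 0.072 = 0.0252
  M5: 0.4 × 0.03 = 0.012
  M2: 0.18 × 0.1475 = 0.02655
Normalizing constant = 0.06655.
Largest term belongs to M2, so M2 is most probable.

M2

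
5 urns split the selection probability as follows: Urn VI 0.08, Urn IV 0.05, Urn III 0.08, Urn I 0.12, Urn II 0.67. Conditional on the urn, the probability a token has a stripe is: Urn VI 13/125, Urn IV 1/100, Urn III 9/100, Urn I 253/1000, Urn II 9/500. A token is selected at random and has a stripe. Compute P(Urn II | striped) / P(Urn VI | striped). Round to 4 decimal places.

Compute prior × likelihood for every hypothesis:
  Urn VI: 0.08 × 0.104 = 0.00832
  Urn IV: 0.05 × 0.01 = 0.0005
  Urn III: 0.08 × 0.09 = 0.0072
  Urn I: 0.12 × 0.253 = 0.03036
  Urn II: 0.67 × 0.018 = 0.01206
Sum = 0.05844.
The ratio is 0.01206 / 0.00832 (the normalizer cancels) = 1.4495.

1.4495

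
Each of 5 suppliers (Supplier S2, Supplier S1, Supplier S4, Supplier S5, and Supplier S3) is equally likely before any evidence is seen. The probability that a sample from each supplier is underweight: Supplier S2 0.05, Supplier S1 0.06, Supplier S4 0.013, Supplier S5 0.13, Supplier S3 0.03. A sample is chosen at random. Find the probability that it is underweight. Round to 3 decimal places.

With a uniform prior (1/5 each), posterior ∝ likelihood:
  Supplier S2: 0.05
  Supplier S1: 0.06
  Supplier S4: 0.013
  Supplier S5: 0.13
  Supplier S3: 0.03
P(underweight) = (1/5) × (0.05 + 0.06 + 0.013 + 0.13 + 0.03) = 0.283/5 ≈ 0.057.

0.057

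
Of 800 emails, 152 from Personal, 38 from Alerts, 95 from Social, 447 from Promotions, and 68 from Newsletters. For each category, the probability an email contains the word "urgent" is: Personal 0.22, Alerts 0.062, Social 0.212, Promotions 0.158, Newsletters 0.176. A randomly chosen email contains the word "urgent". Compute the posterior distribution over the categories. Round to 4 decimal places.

Personal 0.2414, Alerts 0.0170, Social 0.1454, Promotions 0.5098, Newsletters 0.0864

Prior × likelihood for each hypothesis:
  Personal: 0.19 × 0.22 = 0.0418
  Alerts: 0.0475 × 0.062 = 0.002945
  Social: 0.11875 × 0.212 = 0.025175
  Promotions: 0.55875 × 0.158 = 0.0882825
  Newsletters: 0.085 × 0.176 = 0.01496
Normalizing constant = 0.1731625.
P(Personal | urgent-flag) = 0.0418/0.1731625 ≈ 0.2414
P(Alerts | urgent-flag) = 0.002945/0.1731625 ≈ 0.0170
P(Social | urgent-flag) = 0.025175/0.1731625 ≈ 0.1454
P(Promotions | urgent-flag) = 0.0882825/0.1731625 ≈ 0.5098
P(Newsletters | urgent-flag) = 0.01496/0.1731625 ≈ 0.0864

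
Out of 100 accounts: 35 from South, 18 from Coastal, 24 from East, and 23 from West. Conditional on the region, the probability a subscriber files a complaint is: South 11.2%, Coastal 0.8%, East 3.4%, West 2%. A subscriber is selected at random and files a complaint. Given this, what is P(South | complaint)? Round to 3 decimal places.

0.734

Prior × likelihood for each hypothesis:
  South: 0.35 × 0.112 = 0.0392
  Coastal: 0.18 × 0.008 = 0.00144
  East: 0.24 × 0.034 = 0.00816
  West: 0.23 × 0.02 = 0.0046
Total = 0.0534.
P(South | evidence) = 0.0392 / 0.0534 ≈ 0.734.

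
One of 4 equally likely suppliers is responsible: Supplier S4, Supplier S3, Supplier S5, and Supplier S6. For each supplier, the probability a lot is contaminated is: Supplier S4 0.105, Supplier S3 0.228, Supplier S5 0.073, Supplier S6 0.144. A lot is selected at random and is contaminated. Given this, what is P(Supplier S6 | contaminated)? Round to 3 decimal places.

0.262

Since the prior is uniform, the posterior is proportional to the likelihood:
  Supplier S4: 0.105
  Supplier S3: 0.228
  Supplier S5: 0.073
  Supplier S6: 0.144
Normalizing constant = 0.55.
P(Supplier S6 | evidence) = 0.144 / 0.55 ≈ 0.262.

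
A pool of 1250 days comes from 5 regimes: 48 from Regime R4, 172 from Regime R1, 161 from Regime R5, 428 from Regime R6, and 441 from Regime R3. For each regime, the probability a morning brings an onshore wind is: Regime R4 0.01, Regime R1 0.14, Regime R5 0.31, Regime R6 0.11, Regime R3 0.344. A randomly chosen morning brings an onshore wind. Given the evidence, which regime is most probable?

Regime R3

Compute prior × likelihood for every hypothesis:
  Regime R4: 0.0384 × 0.01 = 0.000384
  Regime R1: 0.1376 × 0.14 = 0.019264
  Regime R5: 0.1288 × 0.31 = 0.039928
  Regime R6: 0.3424 × 0.11 = 0.037664
  Regime R3: 0.3528 × 0.344 = 0.1213632
Sum = 0.2186032.
Largest term belongs to Regime R3, so Regime R3 is most probable.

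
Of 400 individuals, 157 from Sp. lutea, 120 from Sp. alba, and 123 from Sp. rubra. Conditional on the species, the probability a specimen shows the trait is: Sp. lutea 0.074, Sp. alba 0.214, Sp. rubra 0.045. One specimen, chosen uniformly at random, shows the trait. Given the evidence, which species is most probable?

Prior × likelihood for each hypothesis:
  Sp. lutea: 0.3925 × 0.074 = 0.029045
  Sp. alba: 0.3 × 0.214 = 0.0642
  Sp. rubra: 0.3075 × 0.045 = 0.0138375
Total = 0.1070825.
Largest term belongs to Sp. alba, so Sp. alba is most probable.

Sp. alba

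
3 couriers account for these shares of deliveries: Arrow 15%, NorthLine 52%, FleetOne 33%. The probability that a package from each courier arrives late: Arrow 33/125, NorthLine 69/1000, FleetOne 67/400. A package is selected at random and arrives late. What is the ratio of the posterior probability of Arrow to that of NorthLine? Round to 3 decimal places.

1.104

Prior × likelihood for each hypothesis:
  Arrow: 0.15 × 0.264 = 0.0396
  NorthLine: 0.52 × 0.069 = 0.03588
  FleetOne: 0.33 × 0.1675 = 0.055275
Total = 0.130755.
The ratio is 0.0396 / 0.03588 (the normalizer cancels) = 1.104.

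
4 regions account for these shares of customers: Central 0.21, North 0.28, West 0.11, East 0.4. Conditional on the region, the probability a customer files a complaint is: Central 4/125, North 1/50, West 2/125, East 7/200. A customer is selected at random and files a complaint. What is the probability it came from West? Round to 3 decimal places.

Unnormalized posteriors (prior × likelihood):
  Central: 0.21 × 0.032 = 0.00672
  North: 0.28 × 0.02 = 0.0056
  West: 0.11 × 0.016 = 0.00176
  East: 0.4 × 0.035 = 0.014
Sum = 0.02808.
P(West | evidence) = 0.00176 / 0.02808 ≈ 0.063.

0.063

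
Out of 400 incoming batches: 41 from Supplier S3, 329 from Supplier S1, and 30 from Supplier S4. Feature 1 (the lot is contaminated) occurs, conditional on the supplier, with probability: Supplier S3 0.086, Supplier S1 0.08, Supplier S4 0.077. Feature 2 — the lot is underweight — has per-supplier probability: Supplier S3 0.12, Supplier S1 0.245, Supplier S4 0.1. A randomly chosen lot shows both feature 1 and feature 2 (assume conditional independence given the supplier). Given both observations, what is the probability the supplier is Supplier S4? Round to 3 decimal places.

Prior × likelihood for each hypothesis:
  Supplier S3: 0.1025 × 0.086 × 0.12 = 0.0010578
  Supplier S1: 0.8225 × 0.08 × 0.245 = 0.016121
  Supplier S4: 0.075 × 0.077 × 0.1 = 0.0005775
Normalizing constant = 0.0177563.
P(Supplier S4 | evidence) = 0.0005775 / 0.0177563 ≈ 0.033.

0.033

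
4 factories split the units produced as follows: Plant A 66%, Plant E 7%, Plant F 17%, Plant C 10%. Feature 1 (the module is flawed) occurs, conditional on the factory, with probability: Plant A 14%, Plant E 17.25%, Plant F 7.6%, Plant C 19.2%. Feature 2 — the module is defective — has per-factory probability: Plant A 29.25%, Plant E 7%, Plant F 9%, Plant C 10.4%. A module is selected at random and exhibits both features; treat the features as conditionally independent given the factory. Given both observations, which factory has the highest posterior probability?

Plant A

Unnormalized posteriors (prior × likelihood):
  Plant A: 0.66 × 0.14 × 0.2925 = 0.027027
  Plant E: 0.07 × 0.1725 × 0.07 = 0.00084525
  Plant F: 0.17 × 0.076 × 0.09 = 0.0011628
  Plant C: 0.1 × 0.192 × 0.104 = 0.0019968
Normalizing constant = 0.03103185.
Largest term belongs to Plant A, so Plant A is most probable.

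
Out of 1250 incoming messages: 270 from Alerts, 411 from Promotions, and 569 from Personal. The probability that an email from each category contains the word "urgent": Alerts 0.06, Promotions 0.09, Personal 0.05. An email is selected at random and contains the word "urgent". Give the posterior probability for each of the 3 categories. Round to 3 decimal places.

Unnormalized posteriors (prior × likelihood):
  Alerts: 0.216 × 0.06 = 0.01296
  Promotions: 0.3288 × 0.09 = 0.029592
  Personal: 0.4552 × 0.05 = 0.02276
Normalizing constant = 0.065312.
P(Alerts | urgent-flag) = 0.01296/0.065312 ≈ 0.198
P(Promotions | urgent-flag) = 0.029592/0.065312 ≈ 0.453
P(Personal | urgent-flag) = 0.02276/0.065312 ≈ 0.348

Alerts 0.198, Promotions 0.453, Personal 0.348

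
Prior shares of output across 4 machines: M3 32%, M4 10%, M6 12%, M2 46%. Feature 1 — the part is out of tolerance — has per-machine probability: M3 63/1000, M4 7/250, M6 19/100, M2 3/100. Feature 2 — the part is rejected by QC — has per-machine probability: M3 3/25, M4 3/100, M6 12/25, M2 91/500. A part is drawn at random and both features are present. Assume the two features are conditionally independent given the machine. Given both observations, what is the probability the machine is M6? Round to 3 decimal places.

0.686

By Bayes' rule, posterior ∝ prior × likelihood:
  M3: 0.32 × 0.063 × 0.12 = 0.0024192
  M4: 0.1 × 0.028 × 0.03 = 0.000084
  M6: 0.12 × 0.19 × 0.48 = 0.010944
  M2: 0.46 × 0.03 × 0.182 = 0.0025116
Sum = 0.0159588.
P(M6 | evidence) = 0.010944 / 0.0159588 ≈ 0.686.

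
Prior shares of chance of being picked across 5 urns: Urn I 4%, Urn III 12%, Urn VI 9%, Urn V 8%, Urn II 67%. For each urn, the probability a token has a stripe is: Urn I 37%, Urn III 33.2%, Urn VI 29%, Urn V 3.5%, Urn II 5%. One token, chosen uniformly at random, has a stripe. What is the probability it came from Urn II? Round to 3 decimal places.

0.286

By Bayes' rule, posterior ∝ prior × likelihood:
  Urn I: 0.04 × 0.37 = 0.0148
  Urn III: 0.12 × 0.332 = 0.03984
  Urn VI: 0.09 × 0.29 = 0.0261
  Urn V: 0.08 × 0.035 = 0.0028
  Urn II: 0.67 × 0.05 = 0.0335
Normalizing constant = 0.11704.
P(Urn II | evidence) = 0.0335 / 0.11704 ≈ 0.286.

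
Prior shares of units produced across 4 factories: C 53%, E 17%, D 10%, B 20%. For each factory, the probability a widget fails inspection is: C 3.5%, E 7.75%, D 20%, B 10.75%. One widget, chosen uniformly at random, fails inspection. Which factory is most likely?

Prior × likelihood for each hypothesis:
  C: 0.53 × 0.035 = 0.01855
  E: 0.17 × 0.0775 = 0.013175
  D: 0.1 × 0.2 = 0.02
  B: 0.2 × 0.1075 = 0.0215
Total = 0.073225.
Largest term belongs to B, so B is most probable.

B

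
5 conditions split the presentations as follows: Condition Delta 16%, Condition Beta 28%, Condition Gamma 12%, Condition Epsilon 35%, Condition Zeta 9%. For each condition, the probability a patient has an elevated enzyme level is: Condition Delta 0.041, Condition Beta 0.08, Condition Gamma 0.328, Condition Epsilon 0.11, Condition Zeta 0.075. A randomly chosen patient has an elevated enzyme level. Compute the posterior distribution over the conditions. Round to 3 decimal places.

Condition Delta 0.058, Condition Beta 0.197, Condition Gamma 0.347, Condition Epsilon 0.339, Condition Zeta 0.059

By Bayes' rule, posterior ∝ prior × likelihood:
  Condition Delta: 0.16 × 0.041 = 0.00656
  Condition Beta: 0.28 × 0.08 = 0.0224
  Condition Gamma: 0.12 × 0.328 = 0.03936
  Condition Epsilon: 0.35 × 0.11 = 0.0385
  Condition Zeta: 0.09 × 0.075 = 0.00675
Total = 0.11357.
P(Condition Delta | elevated) = 0.00656/0.11357 ≈ 0.058
P(Condition Beta | elevated) = 0.0224/0.11357 ≈ 0.197
P(Condition Gamma | elevated) = 0.03936/0.11357 ≈ 0.347
P(Condition Epsilon | elevated) = 0.0385/0.11357 ≈ 0.339
P(Condition Zeta | elevated) = 0.00675/0.11357 ≈ 0.059
(Check: 0.058+0.197+0.347+0.339+0.059 = 1.000.)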